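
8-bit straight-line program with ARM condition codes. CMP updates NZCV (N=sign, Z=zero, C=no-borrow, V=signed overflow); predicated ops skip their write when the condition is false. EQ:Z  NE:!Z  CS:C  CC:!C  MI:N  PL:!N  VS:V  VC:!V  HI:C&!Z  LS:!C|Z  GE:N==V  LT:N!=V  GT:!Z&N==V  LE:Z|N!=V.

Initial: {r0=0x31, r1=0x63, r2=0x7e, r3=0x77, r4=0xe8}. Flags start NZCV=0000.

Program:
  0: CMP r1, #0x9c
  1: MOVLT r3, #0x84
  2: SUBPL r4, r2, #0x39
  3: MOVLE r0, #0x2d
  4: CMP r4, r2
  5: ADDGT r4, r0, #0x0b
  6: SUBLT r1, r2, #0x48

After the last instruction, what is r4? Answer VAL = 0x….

VAL = 0xe8

[0] flags=1001 → (cmp)
[1] flags=1001 LT?F → skip
[2] flags=1001 PL?F → skip
[3] flags=1001 LE?F → skip
[4] flags=0011 → (cmp)
[5] flags=0011 GT?F → skip
[6] flags=0011 LT?T → r1=0x36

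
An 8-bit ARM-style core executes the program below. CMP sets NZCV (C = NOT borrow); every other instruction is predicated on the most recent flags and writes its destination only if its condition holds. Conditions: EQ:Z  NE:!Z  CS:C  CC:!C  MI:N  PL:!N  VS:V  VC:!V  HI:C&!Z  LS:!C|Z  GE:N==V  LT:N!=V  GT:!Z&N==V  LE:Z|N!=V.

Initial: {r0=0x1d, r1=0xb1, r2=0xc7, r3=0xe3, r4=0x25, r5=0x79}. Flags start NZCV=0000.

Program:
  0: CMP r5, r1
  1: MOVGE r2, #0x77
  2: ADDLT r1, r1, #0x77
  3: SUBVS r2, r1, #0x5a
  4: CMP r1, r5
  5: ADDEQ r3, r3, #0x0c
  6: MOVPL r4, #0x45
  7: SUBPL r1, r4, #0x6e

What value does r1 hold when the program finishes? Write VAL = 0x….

[0] flags=1001 → (cmp)
[1] flags=1001 GE?T → r2=0x77
[2] flags=1001 LT?F → skip
[3] flags=1001 VS?T → r2=0x57
[4] flags=0011 → (cmp)
[5] flags=0011 EQ?F → skip
[6] flags=0011 PL?T → r4=0x45
[7] flags=0011 PL?T → r1=0xd7

VAL = 0xd7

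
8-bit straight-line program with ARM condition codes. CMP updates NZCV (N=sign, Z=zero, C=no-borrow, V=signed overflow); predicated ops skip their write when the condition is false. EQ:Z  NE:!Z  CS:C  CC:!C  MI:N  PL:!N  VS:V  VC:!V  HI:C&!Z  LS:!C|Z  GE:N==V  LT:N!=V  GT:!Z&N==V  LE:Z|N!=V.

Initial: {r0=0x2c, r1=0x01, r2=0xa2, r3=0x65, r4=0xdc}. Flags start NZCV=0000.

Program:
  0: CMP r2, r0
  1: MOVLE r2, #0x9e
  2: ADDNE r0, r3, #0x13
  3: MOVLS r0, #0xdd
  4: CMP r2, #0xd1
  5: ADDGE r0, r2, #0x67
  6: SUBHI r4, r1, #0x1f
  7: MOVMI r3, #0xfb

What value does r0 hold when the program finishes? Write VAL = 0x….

0: ✓ CMP  NZCV=0011
1: ✓ MOVLE  r2←0x9e
2: ✓ ADDNE  r0←0x78
3: · MOVLS
4: ✓ CMP  NZCV=1000
5: · ADDGE
6: · SUBHI
7: ✓ MOVMI  r3←0xfb

VAL = 0x78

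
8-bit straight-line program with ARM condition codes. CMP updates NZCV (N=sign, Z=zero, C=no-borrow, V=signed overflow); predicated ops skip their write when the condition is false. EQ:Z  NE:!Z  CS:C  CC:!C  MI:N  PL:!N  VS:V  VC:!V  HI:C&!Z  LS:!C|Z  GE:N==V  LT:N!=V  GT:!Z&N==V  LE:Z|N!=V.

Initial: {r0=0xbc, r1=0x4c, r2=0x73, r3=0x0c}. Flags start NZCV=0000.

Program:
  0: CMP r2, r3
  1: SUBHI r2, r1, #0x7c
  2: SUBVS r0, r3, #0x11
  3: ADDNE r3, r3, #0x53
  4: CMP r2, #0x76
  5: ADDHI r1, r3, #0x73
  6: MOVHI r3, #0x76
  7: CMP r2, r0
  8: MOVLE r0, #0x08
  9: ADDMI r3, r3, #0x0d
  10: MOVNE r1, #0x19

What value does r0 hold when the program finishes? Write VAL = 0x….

[0] flags=0010 → (cmp)
[1] flags=0010 HI?T → r2=0xd0
[2] flags=0010 VS?F → skip
[3] flags=0010 NE?T → r3=0x5f
[4] flags=0011 → (cmp)
[5] flags=0011 HI?T → r1=0xd2
[6] flags=0011 HI?T → r3=0x76
[7] flags=0010 → (cmp)
[8] flags=0010 LE?F → skip
[9] flags=0010 MI?F → skip
[10] flags=0010 NE?T → r1=0x19

VAL = 0xbc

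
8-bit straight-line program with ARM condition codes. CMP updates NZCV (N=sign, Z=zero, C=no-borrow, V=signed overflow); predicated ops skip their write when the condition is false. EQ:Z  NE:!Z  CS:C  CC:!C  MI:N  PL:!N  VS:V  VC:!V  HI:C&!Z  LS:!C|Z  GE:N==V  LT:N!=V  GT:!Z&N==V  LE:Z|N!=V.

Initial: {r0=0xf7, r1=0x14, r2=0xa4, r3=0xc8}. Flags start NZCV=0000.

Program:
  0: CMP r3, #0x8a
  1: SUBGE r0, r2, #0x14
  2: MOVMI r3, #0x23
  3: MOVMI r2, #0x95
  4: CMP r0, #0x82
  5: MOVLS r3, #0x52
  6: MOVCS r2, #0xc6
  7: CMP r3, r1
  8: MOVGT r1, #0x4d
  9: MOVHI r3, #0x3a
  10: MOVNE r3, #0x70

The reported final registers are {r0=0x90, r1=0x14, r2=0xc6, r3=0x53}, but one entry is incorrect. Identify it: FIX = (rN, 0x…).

FIX = (r3, 0x70)

0: ✓ CMP  NZCV=0010
1: ✓ SUBGE  r0←0x90
2: · MOVMI
3: · MOVMI
4: ✓ CMP  NZCV=0010
5: · MOVLS
6: ✓ MOVCS  r2←0xc6
7: ✓ CMP  NZCV=1010
8: · MOVGT
9: ✓ MOVHI  r3←0x3a
10: ✓ MOVNE  r3←0x70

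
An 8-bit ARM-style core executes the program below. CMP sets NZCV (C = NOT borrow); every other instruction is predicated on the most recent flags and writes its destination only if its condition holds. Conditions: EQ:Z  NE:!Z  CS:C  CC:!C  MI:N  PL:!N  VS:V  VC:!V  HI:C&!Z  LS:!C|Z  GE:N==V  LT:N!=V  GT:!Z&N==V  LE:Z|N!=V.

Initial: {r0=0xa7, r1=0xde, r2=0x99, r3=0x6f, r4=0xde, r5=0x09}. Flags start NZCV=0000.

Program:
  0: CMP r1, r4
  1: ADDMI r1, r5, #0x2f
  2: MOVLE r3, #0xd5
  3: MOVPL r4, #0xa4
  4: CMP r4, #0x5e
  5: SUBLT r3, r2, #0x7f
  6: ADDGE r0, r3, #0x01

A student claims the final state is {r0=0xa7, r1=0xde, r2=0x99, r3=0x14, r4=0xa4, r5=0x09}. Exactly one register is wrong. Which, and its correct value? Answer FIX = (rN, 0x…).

0: ✓ CMP  NZCV=0110
1: · ADDMI
2: ✓ MOVLE  r3←0xd5
3: ✓ MOVPL  r4←0xa4
4: ✓ CMP  NZCV=0011
5: ✓ SUBLT  r3←0x1a
6: · ADDGE

FIX = (r3, 0x1a)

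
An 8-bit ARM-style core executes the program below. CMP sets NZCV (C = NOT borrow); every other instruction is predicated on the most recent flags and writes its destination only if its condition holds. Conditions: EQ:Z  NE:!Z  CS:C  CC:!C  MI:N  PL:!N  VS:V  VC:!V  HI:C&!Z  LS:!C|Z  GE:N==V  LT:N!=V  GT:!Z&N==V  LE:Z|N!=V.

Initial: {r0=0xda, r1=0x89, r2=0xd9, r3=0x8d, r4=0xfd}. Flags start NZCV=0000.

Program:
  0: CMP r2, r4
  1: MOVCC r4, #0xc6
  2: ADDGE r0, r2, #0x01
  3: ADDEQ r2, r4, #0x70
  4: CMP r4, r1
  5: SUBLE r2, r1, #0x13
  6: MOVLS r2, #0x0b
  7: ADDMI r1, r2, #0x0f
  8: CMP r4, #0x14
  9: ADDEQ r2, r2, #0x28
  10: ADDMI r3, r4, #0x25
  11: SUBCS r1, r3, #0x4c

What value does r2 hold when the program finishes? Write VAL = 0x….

VAL = 0xd9

0: ✓ CMP  NZCV=1000
1: ✓ MOVCC  r4←0xc6
2: · ADDGE
3: · ADDEQ
4: ✓ CMP  NZCV=0010
5: · SUBLE
6: · MOVLS
7: · ADDMI
8: ✓ CMP  NZCV=1010
9: · ADDEQ
10: ✓ ADDMI  r3←0xeb
11: ✓ SUBCS  r1←0x9f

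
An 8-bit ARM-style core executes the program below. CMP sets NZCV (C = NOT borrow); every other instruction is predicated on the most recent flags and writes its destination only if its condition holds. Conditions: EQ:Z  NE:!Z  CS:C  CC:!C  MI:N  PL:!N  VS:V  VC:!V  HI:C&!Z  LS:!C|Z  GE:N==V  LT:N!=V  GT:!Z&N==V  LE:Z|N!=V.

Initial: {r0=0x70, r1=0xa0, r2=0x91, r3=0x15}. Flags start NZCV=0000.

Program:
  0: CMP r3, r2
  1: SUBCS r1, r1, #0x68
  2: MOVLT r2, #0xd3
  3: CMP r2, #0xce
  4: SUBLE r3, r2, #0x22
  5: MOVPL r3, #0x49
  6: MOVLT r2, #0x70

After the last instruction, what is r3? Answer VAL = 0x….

0: ✓ CMP  NZCV=1001
1: · SUBCS
2: · MOVLT
3: ✓ CMP  NZCV=1000
4: ✓ SUBLE  r3←0x6f
5: · MOVPL
6: ✓ MOVLT  r2←0x70

VAL = 0x6f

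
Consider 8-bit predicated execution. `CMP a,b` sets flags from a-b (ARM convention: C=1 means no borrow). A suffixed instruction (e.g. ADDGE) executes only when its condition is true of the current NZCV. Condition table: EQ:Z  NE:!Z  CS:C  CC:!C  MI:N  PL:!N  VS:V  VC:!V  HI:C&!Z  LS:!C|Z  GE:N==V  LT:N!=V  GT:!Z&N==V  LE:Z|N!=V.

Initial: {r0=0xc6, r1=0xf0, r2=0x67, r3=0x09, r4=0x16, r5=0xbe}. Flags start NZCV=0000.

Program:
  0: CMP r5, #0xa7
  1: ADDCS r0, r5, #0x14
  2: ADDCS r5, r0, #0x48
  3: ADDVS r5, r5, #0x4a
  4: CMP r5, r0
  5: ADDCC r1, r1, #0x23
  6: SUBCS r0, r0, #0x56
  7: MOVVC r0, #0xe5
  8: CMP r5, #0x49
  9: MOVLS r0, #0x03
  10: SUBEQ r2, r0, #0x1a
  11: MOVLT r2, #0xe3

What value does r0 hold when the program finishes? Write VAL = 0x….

0: ✓ CMP  NZCV=0010
1: ✓ ADDCS  r0←0xd2
2: ✓ ADDCS  r5←0x1a
3: · ADDVS
4: ✓ CMP  NZCV=0000
5: ✓ ADDCC  r1←0x13
6: · SUBCS
7: ✓ MOVVC  r0←0xe5
8: ✓ CMP  NZCV=1000
9: ✓ MOVLS  r0←0x03
10: · SUBEQ
11: ✓ MOVLT  r2←0xe3

VAL = 0x03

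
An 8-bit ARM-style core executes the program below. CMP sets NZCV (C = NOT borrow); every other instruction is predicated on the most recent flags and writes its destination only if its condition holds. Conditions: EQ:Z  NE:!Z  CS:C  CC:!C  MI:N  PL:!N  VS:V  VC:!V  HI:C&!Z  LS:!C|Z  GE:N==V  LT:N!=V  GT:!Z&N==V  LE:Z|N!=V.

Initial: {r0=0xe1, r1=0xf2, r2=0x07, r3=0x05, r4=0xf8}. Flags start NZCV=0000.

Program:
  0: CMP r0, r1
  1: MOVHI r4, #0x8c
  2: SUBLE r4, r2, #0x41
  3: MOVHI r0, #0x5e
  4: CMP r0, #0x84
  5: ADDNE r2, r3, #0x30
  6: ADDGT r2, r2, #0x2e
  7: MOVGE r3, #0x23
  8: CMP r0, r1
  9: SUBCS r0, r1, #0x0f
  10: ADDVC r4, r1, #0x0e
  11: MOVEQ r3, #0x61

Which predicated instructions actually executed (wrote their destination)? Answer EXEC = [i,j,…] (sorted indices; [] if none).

EXEC = [2,5,6,7,10]

0: ✓ CMP  NZCV=1000
1: · MOVHI
2: ✓ SUBLE  r4←0xc6
3: · MOVHI
4: ✓ CMP  NZCV=0010
5: ✓ ADDNE  r2←0x35
6: ✓ ADDGT  r2←0x63
7: ✓ MOVGE  r3←0x23
8: ✓ CMP  NZCV=1000
9: · SUBCS
10: ✓ ADDVC  r4←0x00
11: · MOVEQ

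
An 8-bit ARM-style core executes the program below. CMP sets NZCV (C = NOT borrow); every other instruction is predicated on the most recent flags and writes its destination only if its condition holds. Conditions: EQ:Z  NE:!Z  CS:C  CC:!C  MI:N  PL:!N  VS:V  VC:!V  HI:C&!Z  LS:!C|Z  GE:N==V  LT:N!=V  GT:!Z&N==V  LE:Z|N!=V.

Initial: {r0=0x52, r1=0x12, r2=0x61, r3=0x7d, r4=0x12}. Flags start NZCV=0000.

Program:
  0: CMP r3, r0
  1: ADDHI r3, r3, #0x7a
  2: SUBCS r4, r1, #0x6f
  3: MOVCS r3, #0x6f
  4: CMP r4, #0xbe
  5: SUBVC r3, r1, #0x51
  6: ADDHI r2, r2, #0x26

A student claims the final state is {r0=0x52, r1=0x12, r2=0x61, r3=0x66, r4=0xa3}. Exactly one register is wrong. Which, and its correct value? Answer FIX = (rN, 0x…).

[0] flags=0010 → (cmp)
[1] flags=0010 HI?T → r3=0xf7
[2] flags=0010 CS?T → r4=0xa3
[3] flags=0010 CS?T → r3=0x6f
[4] flags=1000 → (cmp)
[5] flags=1000 VC?T → r3=0xc1
[6] flags=1000 HI?F → skip

FIX = (r3, 0xc1)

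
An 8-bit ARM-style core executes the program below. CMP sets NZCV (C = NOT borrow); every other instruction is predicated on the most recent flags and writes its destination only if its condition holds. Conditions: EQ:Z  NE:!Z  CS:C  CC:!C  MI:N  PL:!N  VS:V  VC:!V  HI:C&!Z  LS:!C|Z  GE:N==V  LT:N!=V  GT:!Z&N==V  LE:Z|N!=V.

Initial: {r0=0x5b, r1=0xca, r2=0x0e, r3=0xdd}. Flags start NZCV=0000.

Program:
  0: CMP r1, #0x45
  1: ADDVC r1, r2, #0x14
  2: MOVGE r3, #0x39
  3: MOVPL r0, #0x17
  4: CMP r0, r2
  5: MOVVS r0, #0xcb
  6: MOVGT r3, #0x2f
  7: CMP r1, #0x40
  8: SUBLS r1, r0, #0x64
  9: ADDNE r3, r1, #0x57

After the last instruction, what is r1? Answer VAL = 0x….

VAL = 0xf7

[0] flags=1010 → (cmp)
[1] flags=1010 VC?T → r1=0x22
[2] flags=1010 GE?F → skip
[3] flags=1010 PL?F → skip
[4] flags=0010 → (cmp)
[5] flags=0010 VS?F → skip
[6] flags=0010 GT?T → r3=0x2f
[7] flags=1000 → (cmp)
[8] flags=1000 LS?T → r1=0xf7
[9] flags=1000 NE?T → r3=0x4e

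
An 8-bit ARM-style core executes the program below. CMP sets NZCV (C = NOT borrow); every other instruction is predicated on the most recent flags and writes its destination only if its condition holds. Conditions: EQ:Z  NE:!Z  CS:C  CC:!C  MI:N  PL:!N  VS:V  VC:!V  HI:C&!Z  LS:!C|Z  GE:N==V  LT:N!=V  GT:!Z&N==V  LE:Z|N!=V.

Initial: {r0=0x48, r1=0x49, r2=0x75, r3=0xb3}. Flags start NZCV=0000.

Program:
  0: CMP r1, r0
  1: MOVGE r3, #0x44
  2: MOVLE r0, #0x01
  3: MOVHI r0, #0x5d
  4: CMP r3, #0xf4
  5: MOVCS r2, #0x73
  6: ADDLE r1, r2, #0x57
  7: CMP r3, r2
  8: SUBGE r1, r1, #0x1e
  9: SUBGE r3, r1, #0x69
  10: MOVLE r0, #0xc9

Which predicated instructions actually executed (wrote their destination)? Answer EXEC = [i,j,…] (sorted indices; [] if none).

EXEC = [1,3,10]

[0] flags=0010 → (cmp)
[1] flags=0010 GE?T → r3=0x44
[2] flags=0010 LE?F → skip
[3] flags=0010 HI?T → r0=0x5d
[4] flags=0000 → (cmp)
[5] flags=0000 CS?F → skip
[6] flags=0000 LE?F → skip
[7] flags=1000 → (cmp)
[8] flags=1000 GE?F → skip
[9] flags=1000 GE?F → skip
[10] flags=1000 LE?T → r0=0xc9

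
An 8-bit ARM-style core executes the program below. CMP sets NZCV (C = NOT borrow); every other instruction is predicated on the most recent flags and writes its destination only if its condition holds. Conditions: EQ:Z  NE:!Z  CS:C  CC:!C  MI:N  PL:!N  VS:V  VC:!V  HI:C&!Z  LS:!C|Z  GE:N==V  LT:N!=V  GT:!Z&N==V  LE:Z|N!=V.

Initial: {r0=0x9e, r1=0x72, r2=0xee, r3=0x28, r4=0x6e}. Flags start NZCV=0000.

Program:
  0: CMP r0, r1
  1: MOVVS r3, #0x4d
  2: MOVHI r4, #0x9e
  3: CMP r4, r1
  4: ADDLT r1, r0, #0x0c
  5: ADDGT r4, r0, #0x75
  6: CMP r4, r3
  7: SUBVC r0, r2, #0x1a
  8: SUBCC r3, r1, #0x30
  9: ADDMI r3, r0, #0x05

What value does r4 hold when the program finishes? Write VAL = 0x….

[0] flags=0011 → (cmp)
[1] flags=0011 VS?T → r3=0x4d
[2] flags=0011 HI?T → r4=0x9e
[3] flags=0011 → (cmp)
[4] flags=0011 LT?T → r1=0xaa
[5] flags=0011 GT?F → skip
[6] flags=0011 → (cmp)
[7] flags=0011 VC?F → skip
[8] flags=0011 CC?F → skip
[9] flags=0011 MI?F → skip

VAL = 0x9e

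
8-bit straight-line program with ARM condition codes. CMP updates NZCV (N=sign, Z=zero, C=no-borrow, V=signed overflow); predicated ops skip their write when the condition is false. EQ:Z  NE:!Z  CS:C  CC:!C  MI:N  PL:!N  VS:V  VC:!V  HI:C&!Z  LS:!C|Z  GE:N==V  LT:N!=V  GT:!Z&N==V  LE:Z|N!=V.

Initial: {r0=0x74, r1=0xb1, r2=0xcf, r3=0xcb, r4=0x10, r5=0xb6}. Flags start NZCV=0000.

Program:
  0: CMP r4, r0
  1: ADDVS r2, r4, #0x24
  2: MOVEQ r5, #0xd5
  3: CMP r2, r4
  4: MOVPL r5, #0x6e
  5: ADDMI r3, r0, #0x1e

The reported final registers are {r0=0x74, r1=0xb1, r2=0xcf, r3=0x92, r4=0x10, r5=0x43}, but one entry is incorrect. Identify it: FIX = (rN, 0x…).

FIX = (r5, 0xb6)

0: ✓ CMP  NZCV=1000
1: · ADDVS
2: · MOVEQ
3: ✓ CMP  NZCV=1010
4: · MOVPL
5: ✓ ADDMI  r3←0x92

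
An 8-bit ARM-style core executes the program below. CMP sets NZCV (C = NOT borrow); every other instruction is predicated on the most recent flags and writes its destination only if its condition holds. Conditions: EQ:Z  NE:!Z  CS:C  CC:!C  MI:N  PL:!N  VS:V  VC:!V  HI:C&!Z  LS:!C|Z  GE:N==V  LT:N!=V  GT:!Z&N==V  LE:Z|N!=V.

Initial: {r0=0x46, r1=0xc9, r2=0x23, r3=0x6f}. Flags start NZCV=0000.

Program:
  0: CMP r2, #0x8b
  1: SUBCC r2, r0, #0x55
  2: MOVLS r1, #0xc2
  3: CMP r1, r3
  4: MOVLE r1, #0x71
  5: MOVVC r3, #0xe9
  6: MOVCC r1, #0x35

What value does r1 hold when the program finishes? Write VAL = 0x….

[0] flags=1001 → (cmp)
[1] flags=1001 CC?T → r2=0xf1
[2] flags=1001 LS?T → r1=0xc2
[3] flags=0011 → (cmp)
[4] flags=0011 LE?T → r1=0x71
[5] flags=0011 VC?F → skip
[6] flags=0011 CC?F → skip

VAL = 0x71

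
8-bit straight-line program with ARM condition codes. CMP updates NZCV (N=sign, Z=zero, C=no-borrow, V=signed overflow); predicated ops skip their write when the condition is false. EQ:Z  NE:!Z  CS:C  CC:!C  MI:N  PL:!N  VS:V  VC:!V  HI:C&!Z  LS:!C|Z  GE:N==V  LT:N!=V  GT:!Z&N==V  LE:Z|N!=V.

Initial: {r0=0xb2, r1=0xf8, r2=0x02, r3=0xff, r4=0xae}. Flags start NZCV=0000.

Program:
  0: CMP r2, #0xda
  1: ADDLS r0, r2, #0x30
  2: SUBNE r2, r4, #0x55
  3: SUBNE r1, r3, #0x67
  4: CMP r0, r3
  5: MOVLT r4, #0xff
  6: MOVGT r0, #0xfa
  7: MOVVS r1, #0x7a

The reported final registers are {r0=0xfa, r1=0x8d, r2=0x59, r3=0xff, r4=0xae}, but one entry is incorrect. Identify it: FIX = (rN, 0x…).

[0] flags=0000 → (cmp)
[1] flags=0000 LS?T → r0=0x32
[2] flags=0000 NE?T → r2=0x59
[3] flags=0000 NE?T → r1=0x98
[4] flags=0000 → (cmp)
[5] flags=0000 LT?F → skip
[6] flags=0000 GT?T → r0=0xfa
[7] flags=0000 VS?F → skip

FIX = (r1, 0x98)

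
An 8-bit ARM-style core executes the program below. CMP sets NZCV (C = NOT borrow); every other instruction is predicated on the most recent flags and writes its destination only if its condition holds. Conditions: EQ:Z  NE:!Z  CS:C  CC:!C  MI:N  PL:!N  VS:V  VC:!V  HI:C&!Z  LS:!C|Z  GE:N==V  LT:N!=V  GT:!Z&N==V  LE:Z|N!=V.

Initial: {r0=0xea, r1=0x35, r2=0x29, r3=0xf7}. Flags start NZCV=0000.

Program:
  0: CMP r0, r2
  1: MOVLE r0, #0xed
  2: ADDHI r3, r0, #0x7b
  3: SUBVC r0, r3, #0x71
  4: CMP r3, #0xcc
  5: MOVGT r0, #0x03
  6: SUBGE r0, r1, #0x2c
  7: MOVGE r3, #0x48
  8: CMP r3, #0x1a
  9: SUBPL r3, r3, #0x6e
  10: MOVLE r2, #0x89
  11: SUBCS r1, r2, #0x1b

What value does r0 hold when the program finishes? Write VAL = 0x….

VAL = 0x09

0: ✓ CMP  NZCV=1010
1: ✓ MOVLE  r0←0xed
2: ✓ ADDHI  r3←0x68
3: ✓ SUBVC  r0←0xf7
4: ✓ CMP  NZCV=1001
5: ✓ MOVGT  r0←0x03
6: ✓ SUBGE  r0←0x09
7: ✓ MOVGE  r3←0x48
8: ✓ CMP  NZCV=0010
9: ✓ SUBPL  r3←0xda
10: · MOVLE
11: ✓ SUBCS  r1←0x0e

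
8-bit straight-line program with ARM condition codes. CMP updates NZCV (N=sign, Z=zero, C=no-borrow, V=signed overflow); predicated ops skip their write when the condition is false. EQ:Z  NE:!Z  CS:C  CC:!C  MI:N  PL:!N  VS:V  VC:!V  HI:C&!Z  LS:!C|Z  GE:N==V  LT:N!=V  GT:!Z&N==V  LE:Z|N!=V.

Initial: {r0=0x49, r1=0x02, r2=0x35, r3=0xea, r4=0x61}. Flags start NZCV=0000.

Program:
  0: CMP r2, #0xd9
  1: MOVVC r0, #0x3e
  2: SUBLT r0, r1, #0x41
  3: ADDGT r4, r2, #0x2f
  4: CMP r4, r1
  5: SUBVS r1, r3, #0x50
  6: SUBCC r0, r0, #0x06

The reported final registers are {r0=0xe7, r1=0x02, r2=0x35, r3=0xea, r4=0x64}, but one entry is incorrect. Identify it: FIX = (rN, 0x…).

[0] flags=0000 → (cmp)
[1] flags=0000 VC?T → r0=0x3e
[2] flags=0000 LT?F → skip
[3] flags=0000 GT?T → r4=0x64
[4] flags=0010 → (cmp)
[5] flags=0010 VS?F → skip
[6] flags=0010 CC?F → skip

FIX = (r0, 0x3e)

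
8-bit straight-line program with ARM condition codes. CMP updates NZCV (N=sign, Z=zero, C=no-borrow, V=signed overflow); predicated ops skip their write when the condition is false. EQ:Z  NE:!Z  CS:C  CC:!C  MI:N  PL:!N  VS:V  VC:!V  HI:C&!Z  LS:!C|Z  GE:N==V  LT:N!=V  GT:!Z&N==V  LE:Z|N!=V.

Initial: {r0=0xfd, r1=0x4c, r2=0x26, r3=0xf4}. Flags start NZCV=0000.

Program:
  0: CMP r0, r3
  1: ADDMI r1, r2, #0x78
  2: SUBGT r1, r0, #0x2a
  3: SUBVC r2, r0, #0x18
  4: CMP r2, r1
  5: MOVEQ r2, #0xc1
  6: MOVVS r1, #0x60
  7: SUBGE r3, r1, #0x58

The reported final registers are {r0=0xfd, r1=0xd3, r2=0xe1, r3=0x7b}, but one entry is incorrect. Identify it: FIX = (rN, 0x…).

FIX = (r2, 0xe5)

0: ✓ CMP  NZCV=0010
1: · ADDMI
2: ✓ SUBGT  r1←0xd3
3: ✓ SUBVC  r2←0xe5
4: ✓ CMP  NZCV=0010
5: · MOVEQ
6: · MOVVS
7: ✓ SUBGE  r3←0x7b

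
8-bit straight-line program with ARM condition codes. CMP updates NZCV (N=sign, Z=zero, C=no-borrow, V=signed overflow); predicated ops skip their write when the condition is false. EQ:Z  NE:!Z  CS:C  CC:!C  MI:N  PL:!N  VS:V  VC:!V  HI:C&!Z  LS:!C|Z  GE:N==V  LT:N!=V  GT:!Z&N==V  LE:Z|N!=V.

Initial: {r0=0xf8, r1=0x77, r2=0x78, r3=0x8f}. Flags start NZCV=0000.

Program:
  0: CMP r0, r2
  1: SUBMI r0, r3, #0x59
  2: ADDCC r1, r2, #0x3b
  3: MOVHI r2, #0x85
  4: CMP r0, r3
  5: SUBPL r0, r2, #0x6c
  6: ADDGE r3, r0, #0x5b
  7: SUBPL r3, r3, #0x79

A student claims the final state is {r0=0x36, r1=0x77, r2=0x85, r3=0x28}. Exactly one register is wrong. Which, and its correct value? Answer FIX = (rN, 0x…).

0: ✓ CMP  NZCV=1010
1: ✓ SUBMI  r0←0x36
2: · ADDCC
3: ✓ MOVHI  r2←0x85
4: ✓ CMP  NZCV=1001
5: · SUBPL
6: ✓ ADDGE  r3←0x91
7: · SUBPL

FIX = (r3, 0x91)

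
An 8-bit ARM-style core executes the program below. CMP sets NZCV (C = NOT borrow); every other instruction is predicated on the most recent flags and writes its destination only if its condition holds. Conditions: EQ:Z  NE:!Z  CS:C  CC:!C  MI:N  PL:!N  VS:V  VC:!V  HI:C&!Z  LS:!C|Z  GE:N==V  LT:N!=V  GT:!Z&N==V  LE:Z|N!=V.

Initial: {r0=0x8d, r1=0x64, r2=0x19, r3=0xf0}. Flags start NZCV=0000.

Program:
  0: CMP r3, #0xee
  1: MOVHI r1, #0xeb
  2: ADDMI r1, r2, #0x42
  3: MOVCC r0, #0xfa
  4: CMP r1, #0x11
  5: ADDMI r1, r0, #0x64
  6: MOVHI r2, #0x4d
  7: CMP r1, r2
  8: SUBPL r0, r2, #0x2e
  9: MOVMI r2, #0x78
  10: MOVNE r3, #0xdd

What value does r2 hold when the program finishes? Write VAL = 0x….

[0] flags=0010 → (cmp)
[1] flags=0010 HI?T → r1=0xeb
[2] flags=0010 MI?F → skip
[3] flags=0010 CC?F → skip
[4] flags=1010 → (cmp)
[5] flags=1010 MI?T → r1=0xf1
[6] flags=1010 HI?T → r2=0x4d
[7] flags=1010 → (cmp)
[8] flags=1010 PL?F → skip
[9] flags=1010 MI?T → r2=0x78
[10] flags=1010 NE?T → r3=0xdd

VAL = 0x78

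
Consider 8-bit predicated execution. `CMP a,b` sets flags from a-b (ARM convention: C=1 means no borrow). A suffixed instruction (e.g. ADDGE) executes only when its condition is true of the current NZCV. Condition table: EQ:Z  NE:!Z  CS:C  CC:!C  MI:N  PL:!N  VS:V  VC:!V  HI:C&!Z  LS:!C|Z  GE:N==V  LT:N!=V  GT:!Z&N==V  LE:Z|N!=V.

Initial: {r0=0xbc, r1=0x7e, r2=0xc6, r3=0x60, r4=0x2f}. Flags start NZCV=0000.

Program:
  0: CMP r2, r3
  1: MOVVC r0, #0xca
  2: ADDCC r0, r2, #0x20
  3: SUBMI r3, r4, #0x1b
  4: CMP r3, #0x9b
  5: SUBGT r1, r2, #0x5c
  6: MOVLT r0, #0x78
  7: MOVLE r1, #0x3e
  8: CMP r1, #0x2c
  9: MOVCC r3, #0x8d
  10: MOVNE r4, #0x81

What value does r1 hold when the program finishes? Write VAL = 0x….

[0] flags=0011 → (cmp)
[1] flags=0011 VC?F → skip
[2] flags=0011 CC?F → skip
[3] flags=0011 MI?F → skip
[4] flags=1001 → (cmp)
[5] flags=1001 GT?T → r1=0x6a
[6] flags=1001 LT?F → skip
[7] flags=1001 LE?F → skip
[8] flags=0010 → (cmp)
[9] flags=0010 CC?F → skip
[10] flags=0010 NE?T → r4=0x81

VAL = 0x6a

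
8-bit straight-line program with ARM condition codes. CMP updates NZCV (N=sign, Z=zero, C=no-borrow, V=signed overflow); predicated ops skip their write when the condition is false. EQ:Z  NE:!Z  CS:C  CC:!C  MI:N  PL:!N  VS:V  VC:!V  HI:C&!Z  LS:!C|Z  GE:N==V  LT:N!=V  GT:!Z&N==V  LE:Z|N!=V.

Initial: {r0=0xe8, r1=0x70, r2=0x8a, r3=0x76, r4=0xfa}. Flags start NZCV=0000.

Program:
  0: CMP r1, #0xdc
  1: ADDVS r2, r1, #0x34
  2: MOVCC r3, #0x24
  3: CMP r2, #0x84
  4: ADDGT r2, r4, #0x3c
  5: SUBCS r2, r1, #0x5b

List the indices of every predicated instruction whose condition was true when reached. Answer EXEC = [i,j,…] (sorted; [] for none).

EXEC = [1,2,4,5]

[0] flags=1001 → (cmp)
[1] flags=1001 VS?T → r2=0xa4
[2] flags=1001 CC?T → r3=0x24
[3] flags=0010 → (cmp)
[4] flags=0010 GT?T → r2=0x36
[5] flags=0010 CS?T → r2=0x15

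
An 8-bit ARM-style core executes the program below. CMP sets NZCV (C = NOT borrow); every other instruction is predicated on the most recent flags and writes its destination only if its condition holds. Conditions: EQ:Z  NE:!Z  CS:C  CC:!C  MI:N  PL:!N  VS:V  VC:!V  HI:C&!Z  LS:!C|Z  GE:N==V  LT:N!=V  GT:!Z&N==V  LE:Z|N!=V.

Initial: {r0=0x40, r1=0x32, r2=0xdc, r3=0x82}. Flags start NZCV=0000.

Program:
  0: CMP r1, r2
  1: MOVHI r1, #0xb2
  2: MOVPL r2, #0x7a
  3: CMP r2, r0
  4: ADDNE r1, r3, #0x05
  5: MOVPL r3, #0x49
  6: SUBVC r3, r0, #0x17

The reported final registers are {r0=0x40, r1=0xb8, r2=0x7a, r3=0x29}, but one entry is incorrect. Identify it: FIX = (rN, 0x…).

FIX = (r1, 0x87)

0: ✓ CMP  NZCV=0000
1: · MOVHI
2: ✓ MOVPL  r2←0x7a
3: ✓ CMP  NZCV=0010
4: ✓ ADDNE  r1←0x87
5: ✓ MOVPL  r3←0x49
6: ✓ SUBVC  r3←0x29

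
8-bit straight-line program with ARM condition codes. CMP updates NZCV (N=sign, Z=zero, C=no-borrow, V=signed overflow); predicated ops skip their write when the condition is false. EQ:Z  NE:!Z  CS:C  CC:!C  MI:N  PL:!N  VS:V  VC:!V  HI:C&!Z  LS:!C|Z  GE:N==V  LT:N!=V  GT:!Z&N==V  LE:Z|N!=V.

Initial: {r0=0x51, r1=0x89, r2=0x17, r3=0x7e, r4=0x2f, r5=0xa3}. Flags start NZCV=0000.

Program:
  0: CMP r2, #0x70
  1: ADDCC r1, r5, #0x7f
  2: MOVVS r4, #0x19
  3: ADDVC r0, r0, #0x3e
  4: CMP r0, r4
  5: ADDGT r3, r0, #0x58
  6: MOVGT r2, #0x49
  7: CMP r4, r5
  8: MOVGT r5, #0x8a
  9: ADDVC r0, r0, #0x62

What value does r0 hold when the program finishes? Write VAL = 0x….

VAL = 0x8f

[0] flags=1000 → (cmp)
[1] flags=1000 CC?T → r1=0x22
[2] flags=1000 VS?F → skip
[3] flags=1000 VC?T → r0=0x8f
[4] flags=0011 → (cmp)
[5] flags=0011 GT?F → skip
[6] flags=0011 GT?F → skip
[7] flags=1001 → (cmp)
[8] flags=1001 GT?T → r5=0x8a
[9] flags=1001 VC?F → skip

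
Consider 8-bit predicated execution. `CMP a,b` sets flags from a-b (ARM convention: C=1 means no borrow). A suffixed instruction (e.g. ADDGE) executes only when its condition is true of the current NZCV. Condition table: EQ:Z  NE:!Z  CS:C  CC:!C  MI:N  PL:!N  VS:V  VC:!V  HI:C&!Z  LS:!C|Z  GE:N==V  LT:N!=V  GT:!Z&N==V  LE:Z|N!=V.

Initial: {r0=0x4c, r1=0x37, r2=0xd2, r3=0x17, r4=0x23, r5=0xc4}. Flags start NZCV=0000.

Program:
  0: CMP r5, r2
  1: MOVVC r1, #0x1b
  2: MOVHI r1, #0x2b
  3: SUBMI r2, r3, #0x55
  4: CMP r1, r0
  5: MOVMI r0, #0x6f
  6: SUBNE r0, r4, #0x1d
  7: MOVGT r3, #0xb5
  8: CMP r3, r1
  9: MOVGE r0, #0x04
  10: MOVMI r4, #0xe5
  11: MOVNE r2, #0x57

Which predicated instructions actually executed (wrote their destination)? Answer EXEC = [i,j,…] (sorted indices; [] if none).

0: ✓ CMP  NZCV=1000
1: ✓ MOVVC  r1←0x1b
2: · MOVHI
3: ✓ SUBMI  r2←0xc2
4: ✓ CMP  NZCV=1000
5: ✓ MOVMI  r0←0x6f
6: ✓ SUBNE  r0←0x06
7: · MOVGT
8: ✓ CMP  NZCV=1000
9: · MOVGE
10: ✓ MOVMI  r4←0xe5
11: ✓ MOVNE  r2←0x57

EXEC = [1,3,5,6,10,11]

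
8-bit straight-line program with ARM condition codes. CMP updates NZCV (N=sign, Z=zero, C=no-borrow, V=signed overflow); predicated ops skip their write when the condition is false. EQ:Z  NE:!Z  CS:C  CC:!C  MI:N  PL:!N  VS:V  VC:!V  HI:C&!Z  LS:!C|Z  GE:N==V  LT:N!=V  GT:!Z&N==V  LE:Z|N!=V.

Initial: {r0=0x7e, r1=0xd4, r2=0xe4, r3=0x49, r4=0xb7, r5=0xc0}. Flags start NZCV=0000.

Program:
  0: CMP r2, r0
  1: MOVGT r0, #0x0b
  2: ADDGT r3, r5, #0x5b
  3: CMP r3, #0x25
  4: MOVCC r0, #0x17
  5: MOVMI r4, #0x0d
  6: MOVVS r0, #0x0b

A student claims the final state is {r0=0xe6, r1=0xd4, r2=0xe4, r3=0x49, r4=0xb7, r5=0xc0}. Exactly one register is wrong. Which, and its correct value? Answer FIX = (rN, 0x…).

FIX = (r0, 0x7e)

[0] flags=0011 → (cmp)
[1] flags=0011 GT?F → skip
[2] flags=0011 GT?F → skip
[3] flags=0010 → (cmp)
[4] flags=0010 CC?F → skip
[5] flags=0010 MI?F → skip
[6] flags=0010 VS?F → skip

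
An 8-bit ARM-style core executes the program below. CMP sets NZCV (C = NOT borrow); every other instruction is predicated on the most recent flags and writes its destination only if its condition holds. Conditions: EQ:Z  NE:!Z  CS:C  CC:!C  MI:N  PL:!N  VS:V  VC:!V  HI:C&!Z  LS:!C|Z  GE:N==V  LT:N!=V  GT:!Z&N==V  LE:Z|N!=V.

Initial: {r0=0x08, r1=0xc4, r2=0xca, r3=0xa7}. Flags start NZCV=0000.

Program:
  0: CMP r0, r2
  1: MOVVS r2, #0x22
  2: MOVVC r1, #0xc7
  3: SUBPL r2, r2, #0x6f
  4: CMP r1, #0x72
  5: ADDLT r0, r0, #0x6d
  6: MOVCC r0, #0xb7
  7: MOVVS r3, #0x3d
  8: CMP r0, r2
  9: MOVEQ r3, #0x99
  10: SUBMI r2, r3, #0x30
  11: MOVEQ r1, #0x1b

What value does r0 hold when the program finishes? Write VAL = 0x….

VAL = 0x75

0: ✓ CMP  NZCV=0000
1: · MOVVS
2: ✓ MOVVC  r1←0xc7
3: ✓ SUBPL  r2←0x5b
4: ✓ CMP  NZCV=0011
5: ✓ ADDLT  r0←0x75
6: · MOVCC
7: ✓ MOVVS  r3←0x3d
8: ✓ CMP  NZCV=0010
9: · MOVEQ
10: · SUBMI
11: · MOVEQ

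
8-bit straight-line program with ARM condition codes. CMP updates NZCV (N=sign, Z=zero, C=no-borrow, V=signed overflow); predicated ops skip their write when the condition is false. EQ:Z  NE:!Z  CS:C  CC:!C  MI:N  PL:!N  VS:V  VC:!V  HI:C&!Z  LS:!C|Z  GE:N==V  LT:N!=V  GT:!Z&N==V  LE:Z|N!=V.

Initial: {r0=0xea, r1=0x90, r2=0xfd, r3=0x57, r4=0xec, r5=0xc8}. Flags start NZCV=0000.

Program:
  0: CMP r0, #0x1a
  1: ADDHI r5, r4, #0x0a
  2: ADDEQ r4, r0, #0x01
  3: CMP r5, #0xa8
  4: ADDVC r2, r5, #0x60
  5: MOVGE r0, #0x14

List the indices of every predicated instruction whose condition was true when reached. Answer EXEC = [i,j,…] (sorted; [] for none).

[0] flags=1010 → (cmp)
[1] flags=1010 HI?T → r5=0xf6
[2] flags=1010 EQ?F → skip
[3] flags=0010 → (cmp)
[4] flags=0010 VC?T → r2=0x56
[5] flags=0010 GE?T → r0=0x14

EXEC = [1,4,5]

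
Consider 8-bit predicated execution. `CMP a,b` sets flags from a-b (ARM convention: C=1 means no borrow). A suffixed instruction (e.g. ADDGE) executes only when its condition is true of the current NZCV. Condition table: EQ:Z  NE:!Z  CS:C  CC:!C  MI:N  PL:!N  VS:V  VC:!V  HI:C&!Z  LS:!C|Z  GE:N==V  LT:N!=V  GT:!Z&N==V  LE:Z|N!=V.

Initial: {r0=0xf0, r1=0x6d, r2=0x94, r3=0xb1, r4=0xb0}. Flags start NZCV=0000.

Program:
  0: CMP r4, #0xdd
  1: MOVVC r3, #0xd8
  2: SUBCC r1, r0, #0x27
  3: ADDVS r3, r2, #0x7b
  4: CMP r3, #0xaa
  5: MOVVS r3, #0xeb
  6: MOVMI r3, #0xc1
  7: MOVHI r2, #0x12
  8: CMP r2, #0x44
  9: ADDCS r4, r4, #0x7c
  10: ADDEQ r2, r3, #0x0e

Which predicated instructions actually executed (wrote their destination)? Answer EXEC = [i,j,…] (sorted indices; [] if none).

EXEC = [1,2,7]

[0] flags=1000 → (cmp)
[1] flags=1000 VC?T → r3=0xd8
[2] flags=1000 CC?T → r1=0xc9
[3] flags=1000 VS?F → skip
[4] flags=0010 → (cmp)
[5] flags=0010 VS?F → skip
[6] flags=0010 MI?F → skip
[7] flags=0010 HI?T → r2=0x12
[8] flags=1000 → (cmp)
[9] flags=1000 CS?F → skip
[10] flags=1000 EQ?F → skip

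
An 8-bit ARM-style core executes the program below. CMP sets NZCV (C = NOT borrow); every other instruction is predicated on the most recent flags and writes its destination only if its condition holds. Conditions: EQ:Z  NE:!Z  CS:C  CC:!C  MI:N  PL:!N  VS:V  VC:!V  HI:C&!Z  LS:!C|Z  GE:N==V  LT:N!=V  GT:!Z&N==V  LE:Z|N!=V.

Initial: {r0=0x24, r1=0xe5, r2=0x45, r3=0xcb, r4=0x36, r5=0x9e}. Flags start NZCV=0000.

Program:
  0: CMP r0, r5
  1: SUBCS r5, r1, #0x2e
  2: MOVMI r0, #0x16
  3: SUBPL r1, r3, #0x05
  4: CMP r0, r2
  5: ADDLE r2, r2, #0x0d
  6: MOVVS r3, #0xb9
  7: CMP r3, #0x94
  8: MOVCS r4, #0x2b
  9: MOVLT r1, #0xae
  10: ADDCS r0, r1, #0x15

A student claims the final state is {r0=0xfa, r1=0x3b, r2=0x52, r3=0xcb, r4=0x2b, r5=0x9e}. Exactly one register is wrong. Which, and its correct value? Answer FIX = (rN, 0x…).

[0] flags=1001 → (cmp)
[1] flags=1001 CS?F → skip
[2] flags=1001 MI?T → r0=0x16
[3] flags=1001 PL?F → skip
[4] flags=1000 → (cmp)
[5] flags=1000 LE?T → r2=0x52
[6] flags=1000 VS?F → skip
[7] flags=0010 → (cmp)
[8] flags=0010 CS?T → r4=0x2b
[9] flags=0010 LT?F → skip
[10] flags=0010 CS?T → r0=0xfa

FIX = (r1, 0xe5)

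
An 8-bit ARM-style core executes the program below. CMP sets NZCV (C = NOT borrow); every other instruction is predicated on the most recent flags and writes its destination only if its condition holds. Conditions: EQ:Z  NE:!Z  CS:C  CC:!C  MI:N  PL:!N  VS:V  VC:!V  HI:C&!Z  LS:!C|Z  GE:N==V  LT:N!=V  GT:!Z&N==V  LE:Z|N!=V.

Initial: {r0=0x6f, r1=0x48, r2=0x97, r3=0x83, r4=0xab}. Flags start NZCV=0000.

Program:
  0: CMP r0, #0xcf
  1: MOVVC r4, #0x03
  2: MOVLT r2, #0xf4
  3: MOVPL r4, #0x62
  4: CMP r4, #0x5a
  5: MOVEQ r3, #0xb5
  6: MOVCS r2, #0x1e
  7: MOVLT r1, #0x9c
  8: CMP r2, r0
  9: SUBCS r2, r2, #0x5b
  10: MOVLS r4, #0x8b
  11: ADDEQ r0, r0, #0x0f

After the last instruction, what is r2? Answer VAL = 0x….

VAL = 0x1e

[0] flags=1001 → (cmp)
[1] flags=1001 VC?F → skip
[2] flags=1001 LT?F → skip
[3] flags=1001 PL?F → skip
[4] flags=0011 → (cmp)
[5] flags=0011 EQ?F → skip
[6] flags=0011 CS?T → r2=0x1e
[7] flags=0011 LT?T → r1=0x9c
[8] flags=1000 → (cmp)
[9] flags=1000 CS?F → skip
[10] flags=1000 LS?T → r4=0x8b
[11] flags=1000 EQ?F → skip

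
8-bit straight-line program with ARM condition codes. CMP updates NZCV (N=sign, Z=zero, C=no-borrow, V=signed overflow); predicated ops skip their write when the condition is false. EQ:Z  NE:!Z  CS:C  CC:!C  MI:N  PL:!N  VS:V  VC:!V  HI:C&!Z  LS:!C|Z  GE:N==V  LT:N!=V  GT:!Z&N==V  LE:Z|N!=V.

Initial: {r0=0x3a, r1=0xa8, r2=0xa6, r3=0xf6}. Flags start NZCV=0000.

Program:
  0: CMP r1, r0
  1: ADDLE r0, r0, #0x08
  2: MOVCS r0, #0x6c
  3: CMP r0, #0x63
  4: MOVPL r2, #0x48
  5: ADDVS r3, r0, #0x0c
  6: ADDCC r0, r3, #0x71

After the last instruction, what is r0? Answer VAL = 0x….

0: ✓ CMP  NZCV=0011
1: ✓ ADDLE  r0←0x42
2: ✓ MOVCS  r0←0x6c
3: ✓ CMP  NZCV=0010
4: ✓ MOVPL  r2←0x48
5: · ADDVS
6: · ADDCC

VAL = 0x6c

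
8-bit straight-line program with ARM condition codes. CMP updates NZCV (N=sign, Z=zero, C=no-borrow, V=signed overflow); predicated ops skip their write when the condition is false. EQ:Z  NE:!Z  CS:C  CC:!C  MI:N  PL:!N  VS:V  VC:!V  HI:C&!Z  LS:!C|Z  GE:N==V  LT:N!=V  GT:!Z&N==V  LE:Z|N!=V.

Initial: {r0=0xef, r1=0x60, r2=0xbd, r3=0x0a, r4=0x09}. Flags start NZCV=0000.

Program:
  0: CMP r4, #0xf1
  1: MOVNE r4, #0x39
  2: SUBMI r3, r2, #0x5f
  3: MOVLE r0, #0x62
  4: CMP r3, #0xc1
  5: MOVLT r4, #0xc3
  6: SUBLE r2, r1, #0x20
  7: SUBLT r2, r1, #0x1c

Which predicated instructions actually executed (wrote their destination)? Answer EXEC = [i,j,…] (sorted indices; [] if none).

0: ✓ CMP  NZCV=0000
1: ✓ MOVNE  r4←0x39
2: · SUBMI
3: · MOVLE
4: ✓ CMP  NZCV=0000
5: · MOVLT
6: · SUBLE
7: · SUBLT

EXEC = [1]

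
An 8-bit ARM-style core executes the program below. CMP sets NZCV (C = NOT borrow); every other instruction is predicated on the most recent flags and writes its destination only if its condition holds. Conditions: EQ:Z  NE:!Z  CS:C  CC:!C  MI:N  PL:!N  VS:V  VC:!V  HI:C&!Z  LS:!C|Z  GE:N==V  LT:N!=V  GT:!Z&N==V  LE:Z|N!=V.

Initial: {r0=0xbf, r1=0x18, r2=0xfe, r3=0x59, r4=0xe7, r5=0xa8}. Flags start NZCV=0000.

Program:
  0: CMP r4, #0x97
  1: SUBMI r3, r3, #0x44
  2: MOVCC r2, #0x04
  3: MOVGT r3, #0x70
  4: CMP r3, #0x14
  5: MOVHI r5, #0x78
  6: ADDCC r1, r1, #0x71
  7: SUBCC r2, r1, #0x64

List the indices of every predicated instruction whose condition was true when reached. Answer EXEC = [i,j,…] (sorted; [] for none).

EXEC = [3,5]

[0] flags=0010 → (cmp)
[1] flags=0010 MI?F → skip
[2] flags=0010 CC?F → skip
[3] flags=0010 GT?T → r3=0x70
[4] flags=0010 → (cmp)
[5] flags=0010 HI?T → r5=0x78
[6] flags=0010 CC?F → skip
[7] flags=0010 CC?F → skip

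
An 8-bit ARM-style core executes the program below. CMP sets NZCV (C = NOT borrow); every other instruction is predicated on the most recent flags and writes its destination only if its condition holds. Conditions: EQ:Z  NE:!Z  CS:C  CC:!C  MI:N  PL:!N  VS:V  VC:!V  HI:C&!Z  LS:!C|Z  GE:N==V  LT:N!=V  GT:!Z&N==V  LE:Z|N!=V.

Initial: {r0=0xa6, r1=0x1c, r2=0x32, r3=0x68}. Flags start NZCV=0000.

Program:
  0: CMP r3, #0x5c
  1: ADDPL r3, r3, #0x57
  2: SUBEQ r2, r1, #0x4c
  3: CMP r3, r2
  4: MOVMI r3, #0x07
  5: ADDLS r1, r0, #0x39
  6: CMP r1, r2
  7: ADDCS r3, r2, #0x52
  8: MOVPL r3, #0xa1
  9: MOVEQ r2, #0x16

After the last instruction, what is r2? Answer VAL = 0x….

VAL = 0x32

[0] flags=0010 → (cmp)
[1] flags=0010 PL?T → r3=0xbf
[2] flags=0010 EQ?F → skip
[3] flags=1010 → (cmp)
[4] flags=1010 MI?T → r3=0x07
[5] flags=1010 LS?F → skip
[6] flags=1000 → (cmp)
[7] flags=1000 CS?F → skip
[8] flags=1000 PL?F → skip
[9] flags=1000 EQ?F → skip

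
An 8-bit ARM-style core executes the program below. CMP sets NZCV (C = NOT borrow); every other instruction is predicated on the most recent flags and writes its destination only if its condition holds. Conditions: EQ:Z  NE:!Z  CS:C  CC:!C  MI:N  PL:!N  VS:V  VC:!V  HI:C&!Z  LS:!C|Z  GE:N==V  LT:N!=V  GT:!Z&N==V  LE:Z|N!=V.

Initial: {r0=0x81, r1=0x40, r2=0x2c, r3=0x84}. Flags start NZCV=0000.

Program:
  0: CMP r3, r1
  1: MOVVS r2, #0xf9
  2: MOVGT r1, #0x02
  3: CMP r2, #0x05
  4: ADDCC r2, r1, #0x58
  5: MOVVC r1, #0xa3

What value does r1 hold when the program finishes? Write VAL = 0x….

0: ✓ CMP  NZCV=0011
1: ✓ MOVVS  r2←0xf9
2: · MOVGT
3: ✓ CMP  NZCV=1010
4: · ADDCC
5: ✓ MOVVC  r1←0xa3

VAL = 0xa3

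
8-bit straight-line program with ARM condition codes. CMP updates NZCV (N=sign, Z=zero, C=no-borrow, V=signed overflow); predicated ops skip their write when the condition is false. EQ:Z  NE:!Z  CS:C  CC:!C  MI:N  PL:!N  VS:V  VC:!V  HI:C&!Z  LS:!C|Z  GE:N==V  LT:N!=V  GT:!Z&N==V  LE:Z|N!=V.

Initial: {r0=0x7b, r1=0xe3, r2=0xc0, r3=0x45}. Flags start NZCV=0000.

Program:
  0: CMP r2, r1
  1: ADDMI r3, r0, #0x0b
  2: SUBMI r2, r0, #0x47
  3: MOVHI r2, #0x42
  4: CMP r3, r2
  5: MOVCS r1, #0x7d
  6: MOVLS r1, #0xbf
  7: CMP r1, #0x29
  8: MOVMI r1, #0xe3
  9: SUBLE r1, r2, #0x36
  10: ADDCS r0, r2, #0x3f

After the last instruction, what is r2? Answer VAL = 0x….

0: ✓ CMP  NZCV=1000
1: ✓ ADDMI  r3←0x86
2: ✓ SUBMI  r2←0x34
3: · MOVHI
4: ✓ CMP  NZCV=0011
5: ✓ MOVCS  r1←0x7d
6: · MOVLS
7: ✓ CMP  NZCV=0010
8: · MOVMI
9: · SUBLE
10: ✓ ADDCS  r0←0x73

VAL = 0x34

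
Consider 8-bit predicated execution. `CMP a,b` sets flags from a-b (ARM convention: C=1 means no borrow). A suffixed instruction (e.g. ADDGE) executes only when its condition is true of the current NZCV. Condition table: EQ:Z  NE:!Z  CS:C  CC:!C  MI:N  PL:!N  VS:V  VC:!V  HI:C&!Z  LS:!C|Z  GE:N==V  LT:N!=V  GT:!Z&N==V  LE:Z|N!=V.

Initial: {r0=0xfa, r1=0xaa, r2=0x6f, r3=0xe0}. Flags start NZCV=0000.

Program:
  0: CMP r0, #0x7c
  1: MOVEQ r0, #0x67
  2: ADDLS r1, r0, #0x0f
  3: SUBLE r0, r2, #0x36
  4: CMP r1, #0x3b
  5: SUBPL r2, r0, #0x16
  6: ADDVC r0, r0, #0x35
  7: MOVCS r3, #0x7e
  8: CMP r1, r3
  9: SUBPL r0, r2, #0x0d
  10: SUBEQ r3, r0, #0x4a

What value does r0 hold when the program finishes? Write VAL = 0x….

VAL = 0x16

0: ✓ CMP  NZCV=0011
1: · MOVEQ
2: · ADDLS
3: ✓ SUBLE  r0←0x39
4: ✓ CMP  NZCV=0011
5: ✓ SUBPL  r2←0x23
6: · ADDVC
7: ✓ MOVCS  r3←0x7e
8: ✓ CMP  NZCV=0011
9: ✓ SUBPL  r0←0x16
10: · SUBEQ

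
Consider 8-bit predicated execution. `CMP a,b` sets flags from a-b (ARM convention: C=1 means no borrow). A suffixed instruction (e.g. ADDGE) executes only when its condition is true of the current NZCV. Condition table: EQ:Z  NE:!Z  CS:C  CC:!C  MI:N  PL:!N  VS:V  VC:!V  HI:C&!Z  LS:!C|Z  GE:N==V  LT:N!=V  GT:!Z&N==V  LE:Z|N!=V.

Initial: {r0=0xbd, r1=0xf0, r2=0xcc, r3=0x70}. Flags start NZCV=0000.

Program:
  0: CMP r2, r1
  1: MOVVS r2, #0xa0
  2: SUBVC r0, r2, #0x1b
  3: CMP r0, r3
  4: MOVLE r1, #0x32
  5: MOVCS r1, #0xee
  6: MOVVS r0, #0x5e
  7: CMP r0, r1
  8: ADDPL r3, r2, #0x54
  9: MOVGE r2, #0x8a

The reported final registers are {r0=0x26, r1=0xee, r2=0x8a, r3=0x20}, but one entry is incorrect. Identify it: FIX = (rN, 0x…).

0: ✓ CMP  NZCV=1000
1: · MOVVS
2: ✓ SUBVC  r0←0xb1
3: ✓ CMP  NZCV=0011
4: ✓ MOVLE  r1←0x32
5: ✓ MOVCS  r1←0xee
6: ✓ MOVVS  r0←0x5e
7: ✓ CMP  NZCV=0000
8: ✓ ADDPL  r3←0x20
9: ✓ MOVGE  r2←0x8a

FIX = (r0, 0x5e)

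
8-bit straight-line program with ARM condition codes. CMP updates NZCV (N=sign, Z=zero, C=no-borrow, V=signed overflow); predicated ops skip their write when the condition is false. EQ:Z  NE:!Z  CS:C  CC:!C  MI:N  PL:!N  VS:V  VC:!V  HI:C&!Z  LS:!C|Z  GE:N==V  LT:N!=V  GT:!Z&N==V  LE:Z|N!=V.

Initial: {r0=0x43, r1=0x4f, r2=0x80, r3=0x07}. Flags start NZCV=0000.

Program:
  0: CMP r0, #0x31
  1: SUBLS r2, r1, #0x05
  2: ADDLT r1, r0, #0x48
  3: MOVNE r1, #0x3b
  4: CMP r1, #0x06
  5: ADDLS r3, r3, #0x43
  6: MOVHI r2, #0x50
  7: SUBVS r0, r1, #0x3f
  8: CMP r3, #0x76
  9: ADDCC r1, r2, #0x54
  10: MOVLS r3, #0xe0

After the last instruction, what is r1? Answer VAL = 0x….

[0] flags=0010 → (cmp)
[1] flags=0010 LS?F → skip
[2] flags=0010 LT?F → skip
[3] flags=0010 NE?T → r1=0x3b
[4] flags=0010 → (cmp)
[5] flags=0010 LS?F → skip
[6] flags=0010 HI?T → r2=0x50
[7] flags=0010 VS?F → skip
[8] flags=1000 → (cmp)
[9] flags=1000 CC?T → r1=0xa4
[10] flags=1000 LS?T → r3=0xe0

VAL = 0xa4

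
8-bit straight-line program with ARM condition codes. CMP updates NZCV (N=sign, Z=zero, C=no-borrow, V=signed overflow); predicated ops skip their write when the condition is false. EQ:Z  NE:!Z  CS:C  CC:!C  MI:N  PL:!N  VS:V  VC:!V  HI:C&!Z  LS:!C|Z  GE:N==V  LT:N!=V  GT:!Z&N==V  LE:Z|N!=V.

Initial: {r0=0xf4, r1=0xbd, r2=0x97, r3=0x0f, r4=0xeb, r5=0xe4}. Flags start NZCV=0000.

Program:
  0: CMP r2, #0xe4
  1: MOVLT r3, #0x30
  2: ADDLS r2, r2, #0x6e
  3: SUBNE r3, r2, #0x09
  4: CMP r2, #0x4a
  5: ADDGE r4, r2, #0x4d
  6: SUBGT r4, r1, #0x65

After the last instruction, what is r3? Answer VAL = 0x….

0: ✓ CMP  NZCV=1000
1: ✓ MOVLT  r3←0x30
2: ✓ ADDLS  r2←0x05
3: ✓ SUBNE  r3←0xfc
4: ✓ CMP  NZCV=1000
5: · ADDGE
6: · SUBGT

VAL = 0xfc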